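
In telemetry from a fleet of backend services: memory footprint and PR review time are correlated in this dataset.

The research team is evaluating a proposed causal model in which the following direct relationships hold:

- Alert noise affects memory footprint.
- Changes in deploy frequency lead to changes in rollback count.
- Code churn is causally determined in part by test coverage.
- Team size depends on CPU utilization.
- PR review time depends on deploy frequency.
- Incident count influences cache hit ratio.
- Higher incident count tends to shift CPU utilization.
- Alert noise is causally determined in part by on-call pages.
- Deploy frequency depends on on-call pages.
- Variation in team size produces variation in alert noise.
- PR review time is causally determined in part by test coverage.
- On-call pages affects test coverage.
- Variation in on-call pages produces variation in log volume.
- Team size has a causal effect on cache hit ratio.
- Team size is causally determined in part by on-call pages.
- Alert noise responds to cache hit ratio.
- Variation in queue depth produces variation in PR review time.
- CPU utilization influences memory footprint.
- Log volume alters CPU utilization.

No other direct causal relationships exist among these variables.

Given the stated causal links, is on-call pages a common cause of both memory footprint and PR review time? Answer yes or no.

yes

On-call pages has a causal path to memory footprint (on-call pages → alert noise → memory footprint) and to PR review time (on-call pages → test coverage → PR review time), so it is a common cause of both — a confounder.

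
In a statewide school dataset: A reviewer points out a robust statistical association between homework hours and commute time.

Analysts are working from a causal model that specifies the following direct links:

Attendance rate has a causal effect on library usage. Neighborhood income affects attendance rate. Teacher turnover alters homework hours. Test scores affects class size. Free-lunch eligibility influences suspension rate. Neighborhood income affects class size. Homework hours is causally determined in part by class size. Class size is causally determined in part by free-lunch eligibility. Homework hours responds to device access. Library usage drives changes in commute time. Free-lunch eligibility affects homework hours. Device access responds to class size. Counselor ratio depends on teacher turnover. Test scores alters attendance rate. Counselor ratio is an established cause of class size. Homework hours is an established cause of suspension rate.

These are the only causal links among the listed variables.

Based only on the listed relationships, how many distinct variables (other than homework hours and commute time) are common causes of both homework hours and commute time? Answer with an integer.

2

The common causes are: neighborhood income (to homework hours via neighborhood income → class size → homework hours; to commute time via neighborhood income → attendance rate → library usage → commute time); test scores (to homework hours via test scores → class size → homework hours; to commute time via test scores → attendance rate → library usage → commute time).
Every other variable lacks a causal path to at least one of homework hours and commute time.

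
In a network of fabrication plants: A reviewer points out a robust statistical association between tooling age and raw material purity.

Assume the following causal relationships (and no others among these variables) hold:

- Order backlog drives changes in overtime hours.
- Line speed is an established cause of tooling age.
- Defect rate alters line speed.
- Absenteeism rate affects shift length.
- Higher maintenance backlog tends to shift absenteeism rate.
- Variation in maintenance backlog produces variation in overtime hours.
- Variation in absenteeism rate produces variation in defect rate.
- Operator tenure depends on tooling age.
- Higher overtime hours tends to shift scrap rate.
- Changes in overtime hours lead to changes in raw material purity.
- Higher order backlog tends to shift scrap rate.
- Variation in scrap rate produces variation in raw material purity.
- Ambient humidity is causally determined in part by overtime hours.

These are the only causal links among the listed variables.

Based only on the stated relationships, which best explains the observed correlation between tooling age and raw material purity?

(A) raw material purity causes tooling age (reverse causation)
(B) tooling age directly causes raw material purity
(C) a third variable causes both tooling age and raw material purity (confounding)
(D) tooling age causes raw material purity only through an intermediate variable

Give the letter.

Maintenance backlog causes tooling age (maintenance backlog → absenteeism rate → defect rate → line speed → tooling age) and raw material purity (maintenance backlog → overtime hours → raw material purity) — a common cause creating the correlation.
There is no stated path from tooling age to raw material purity or from raw material purity to tooling age, so neither direct nor reverse causation applies.

C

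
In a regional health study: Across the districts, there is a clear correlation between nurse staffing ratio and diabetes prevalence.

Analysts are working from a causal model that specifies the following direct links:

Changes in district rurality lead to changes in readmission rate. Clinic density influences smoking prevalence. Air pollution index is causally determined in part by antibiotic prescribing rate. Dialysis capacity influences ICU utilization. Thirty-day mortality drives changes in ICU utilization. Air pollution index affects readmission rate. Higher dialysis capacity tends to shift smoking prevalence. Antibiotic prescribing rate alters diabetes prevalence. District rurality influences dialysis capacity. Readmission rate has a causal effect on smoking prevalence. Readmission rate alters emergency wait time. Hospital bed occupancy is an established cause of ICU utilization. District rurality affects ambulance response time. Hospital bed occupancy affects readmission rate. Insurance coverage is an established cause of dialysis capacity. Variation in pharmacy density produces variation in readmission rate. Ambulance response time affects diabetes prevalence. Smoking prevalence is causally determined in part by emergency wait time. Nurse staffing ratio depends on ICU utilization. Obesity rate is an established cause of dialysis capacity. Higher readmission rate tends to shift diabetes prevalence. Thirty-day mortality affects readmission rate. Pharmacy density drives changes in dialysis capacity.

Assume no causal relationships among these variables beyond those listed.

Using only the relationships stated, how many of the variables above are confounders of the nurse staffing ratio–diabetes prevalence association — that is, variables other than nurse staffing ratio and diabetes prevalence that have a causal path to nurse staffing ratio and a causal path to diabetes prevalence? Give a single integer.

4

The common causes are: district rurality (to nurse staffing ratio via district rurality → dialysis capacity → ICU utilization → nurse staffing ratio; to diabetes prevalence via district rurality → readmission rate → diabetes prevalence); hospital bed occupancy (to nurse staffing ratio via hospital bed occupancy → ICU utilization → nurse staffing ratio; to diabetes prevalence via hospital bed occupancy → readmission rate → diabetes prevalence); pharmacy density (to nurse staffing ratio via pharmacy density → dialysis capacity → ICU utilization → nurse staffing ratio; to diabetes prevalence via pharmacy density → readmission rate → diabetes prevalence); thirty-day mortality (to nurse staffing ratio via thirty-day mortality → ICU utilization → nurse staffing ratio; to diabetes prevalence via thirty-day mortality → readmission rate → diabetes prevalence).
Every other variable lacks a causal path to at least one of nurse staffing ratio and diabetes prevalence.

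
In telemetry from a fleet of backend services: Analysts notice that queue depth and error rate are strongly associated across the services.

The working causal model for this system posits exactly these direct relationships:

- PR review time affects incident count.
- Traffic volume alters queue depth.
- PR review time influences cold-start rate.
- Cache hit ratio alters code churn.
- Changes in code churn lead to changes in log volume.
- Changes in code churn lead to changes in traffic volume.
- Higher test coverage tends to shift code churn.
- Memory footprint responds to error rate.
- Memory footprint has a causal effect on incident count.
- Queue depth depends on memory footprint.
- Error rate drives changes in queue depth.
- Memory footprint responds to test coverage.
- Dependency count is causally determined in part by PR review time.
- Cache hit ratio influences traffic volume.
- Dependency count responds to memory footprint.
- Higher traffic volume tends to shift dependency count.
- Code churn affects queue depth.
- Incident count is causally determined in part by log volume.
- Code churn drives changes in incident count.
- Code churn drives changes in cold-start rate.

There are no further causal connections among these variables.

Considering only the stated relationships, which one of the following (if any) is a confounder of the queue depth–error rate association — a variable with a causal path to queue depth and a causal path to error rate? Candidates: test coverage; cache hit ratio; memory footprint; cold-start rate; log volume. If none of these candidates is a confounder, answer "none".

None of the listed candidates has causal paths to both queue depth and error rate in the stated relationships, so none is a common cause.

none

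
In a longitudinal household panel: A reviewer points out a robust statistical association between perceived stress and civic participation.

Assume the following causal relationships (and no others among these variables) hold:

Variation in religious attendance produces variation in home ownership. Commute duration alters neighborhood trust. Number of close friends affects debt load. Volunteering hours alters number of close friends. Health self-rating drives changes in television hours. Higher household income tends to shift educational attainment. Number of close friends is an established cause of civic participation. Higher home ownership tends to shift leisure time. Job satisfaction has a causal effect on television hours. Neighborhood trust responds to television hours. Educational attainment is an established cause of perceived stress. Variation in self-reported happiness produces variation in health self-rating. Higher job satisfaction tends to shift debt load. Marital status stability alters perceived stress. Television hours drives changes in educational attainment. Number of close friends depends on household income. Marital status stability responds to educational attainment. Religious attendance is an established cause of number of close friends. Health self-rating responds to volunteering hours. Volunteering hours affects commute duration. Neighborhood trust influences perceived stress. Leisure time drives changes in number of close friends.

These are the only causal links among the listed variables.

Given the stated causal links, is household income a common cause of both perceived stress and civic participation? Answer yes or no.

Household income has a causal path to perceived stress (household income → educational attainment → perceived stress) and to civic participation (household income → number of close friends → civic participation), so it is a common cause of both — a confounder.

yes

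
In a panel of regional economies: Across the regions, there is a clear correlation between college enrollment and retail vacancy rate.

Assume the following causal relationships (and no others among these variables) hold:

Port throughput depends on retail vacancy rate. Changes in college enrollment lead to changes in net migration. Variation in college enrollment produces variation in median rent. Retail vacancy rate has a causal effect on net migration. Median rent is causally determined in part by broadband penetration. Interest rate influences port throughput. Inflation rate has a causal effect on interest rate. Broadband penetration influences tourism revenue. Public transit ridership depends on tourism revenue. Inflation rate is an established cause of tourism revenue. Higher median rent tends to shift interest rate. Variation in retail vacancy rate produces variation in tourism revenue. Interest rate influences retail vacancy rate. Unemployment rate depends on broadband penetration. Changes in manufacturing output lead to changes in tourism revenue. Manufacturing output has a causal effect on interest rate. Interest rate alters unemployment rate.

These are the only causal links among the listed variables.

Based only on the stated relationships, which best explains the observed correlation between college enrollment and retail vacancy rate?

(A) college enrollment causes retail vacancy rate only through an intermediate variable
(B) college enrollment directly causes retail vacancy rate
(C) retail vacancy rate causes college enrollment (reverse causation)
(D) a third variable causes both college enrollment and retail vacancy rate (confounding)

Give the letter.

College enrollment reaches retail vacancy rate through college enrollment → median rent → interest rate → retail vacancy rate — an indirect causal chain with no direct college enrollment → retail vacancy rate link. No variable causes both college enrollment and retail vacancy rate, so confounding is ruled out; the effect is mediated.

A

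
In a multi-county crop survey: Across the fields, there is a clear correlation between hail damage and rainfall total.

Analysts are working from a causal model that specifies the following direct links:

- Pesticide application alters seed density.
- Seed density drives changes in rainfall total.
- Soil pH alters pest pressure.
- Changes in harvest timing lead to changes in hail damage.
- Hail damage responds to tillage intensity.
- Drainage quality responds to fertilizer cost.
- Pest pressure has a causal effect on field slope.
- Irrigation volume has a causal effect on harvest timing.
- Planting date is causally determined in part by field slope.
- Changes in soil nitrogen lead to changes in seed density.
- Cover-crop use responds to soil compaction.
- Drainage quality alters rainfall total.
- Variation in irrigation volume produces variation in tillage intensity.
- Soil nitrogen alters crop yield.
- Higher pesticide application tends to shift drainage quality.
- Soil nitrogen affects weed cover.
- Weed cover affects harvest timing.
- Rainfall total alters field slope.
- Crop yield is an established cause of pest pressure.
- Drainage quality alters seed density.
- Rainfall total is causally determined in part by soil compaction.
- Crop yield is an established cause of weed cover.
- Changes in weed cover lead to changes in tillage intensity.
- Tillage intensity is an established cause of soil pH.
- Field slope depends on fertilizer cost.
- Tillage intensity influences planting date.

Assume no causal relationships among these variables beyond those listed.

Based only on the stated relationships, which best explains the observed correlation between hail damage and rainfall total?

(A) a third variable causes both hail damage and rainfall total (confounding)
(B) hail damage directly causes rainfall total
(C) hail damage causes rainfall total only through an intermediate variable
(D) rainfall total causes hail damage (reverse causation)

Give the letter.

A

Soil nitrogen causes hail damage (soil nitrogen → weed cover → harvest timing → hail damage) and rainfall total (soil nitrogen → seed density → rainfall total) — a common cause creating the correlation.
There is no stated path from hail damage to rainfall total or from rainfall total to hail damage, so neither direct nor reverse causation applies.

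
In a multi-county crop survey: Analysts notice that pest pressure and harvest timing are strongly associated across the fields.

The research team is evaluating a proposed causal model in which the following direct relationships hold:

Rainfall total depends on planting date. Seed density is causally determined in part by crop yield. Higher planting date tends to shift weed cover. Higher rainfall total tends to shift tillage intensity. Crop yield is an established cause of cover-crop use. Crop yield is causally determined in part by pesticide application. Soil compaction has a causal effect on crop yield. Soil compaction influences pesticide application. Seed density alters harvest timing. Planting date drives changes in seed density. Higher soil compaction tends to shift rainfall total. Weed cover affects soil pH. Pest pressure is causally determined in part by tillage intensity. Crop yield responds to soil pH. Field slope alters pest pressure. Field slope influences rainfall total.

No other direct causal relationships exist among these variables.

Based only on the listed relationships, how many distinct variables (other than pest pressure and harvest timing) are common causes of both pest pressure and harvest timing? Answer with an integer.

2

The common causes are: planting date (to pest pressure via planting date → rainfall total → tillage intensity → pest pressure; to harvest timing via planting date → seed density → harvest timing); soil compaction (to pest pressure via soil compaction → rainfall total → tillage intensity → pest pressure; to harvest timing via soil compaction → crop yield → seed density → harvest timing).
Every other variable lacks a causal path to at least one of pest pressure and harvest timing.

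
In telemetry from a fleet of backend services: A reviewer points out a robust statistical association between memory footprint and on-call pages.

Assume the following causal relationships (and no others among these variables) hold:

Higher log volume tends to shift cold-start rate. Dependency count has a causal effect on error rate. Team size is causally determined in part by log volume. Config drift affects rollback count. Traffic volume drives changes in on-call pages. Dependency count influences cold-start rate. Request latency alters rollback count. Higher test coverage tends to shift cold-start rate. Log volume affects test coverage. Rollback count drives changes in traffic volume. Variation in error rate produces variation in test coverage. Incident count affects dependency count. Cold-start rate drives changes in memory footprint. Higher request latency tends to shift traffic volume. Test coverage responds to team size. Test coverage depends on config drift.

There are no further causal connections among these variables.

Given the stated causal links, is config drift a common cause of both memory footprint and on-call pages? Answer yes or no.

Config drift has a causal path to memory footprint (config drift → test coverage → cold-start rate → memory footprint) and to on-call pages (config drift → rollback count → traffic volume → on-call pages), so it is a common cause of both — a confounder.

yes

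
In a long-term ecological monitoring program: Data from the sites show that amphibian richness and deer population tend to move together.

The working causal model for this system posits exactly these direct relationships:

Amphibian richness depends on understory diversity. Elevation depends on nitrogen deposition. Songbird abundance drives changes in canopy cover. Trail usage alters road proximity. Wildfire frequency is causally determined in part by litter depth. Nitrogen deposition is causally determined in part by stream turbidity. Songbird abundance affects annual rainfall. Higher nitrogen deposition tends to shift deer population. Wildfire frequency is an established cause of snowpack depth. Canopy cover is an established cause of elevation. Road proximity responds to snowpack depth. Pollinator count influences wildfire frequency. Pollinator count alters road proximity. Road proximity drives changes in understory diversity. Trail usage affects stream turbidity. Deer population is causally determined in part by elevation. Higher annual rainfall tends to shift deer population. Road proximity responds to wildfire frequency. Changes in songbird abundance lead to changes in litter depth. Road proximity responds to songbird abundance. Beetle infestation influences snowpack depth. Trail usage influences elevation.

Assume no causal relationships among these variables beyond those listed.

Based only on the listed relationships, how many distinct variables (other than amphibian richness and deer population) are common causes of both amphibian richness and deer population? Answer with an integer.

2

The common causes are: songbird abundance (to amphibian richness via songbird abundance → road proximity → understory diversity → amphibian richness; to deer population via songbird abundance → annual rainfall → deer population); trail usage (to amphibian richness via trail usage → road proximity → understory diversity → amphibian richness; to deer population via trail usage → elevation → deer population).
Every other variable lacks a causal path to at least one of amphibian richness and deer population.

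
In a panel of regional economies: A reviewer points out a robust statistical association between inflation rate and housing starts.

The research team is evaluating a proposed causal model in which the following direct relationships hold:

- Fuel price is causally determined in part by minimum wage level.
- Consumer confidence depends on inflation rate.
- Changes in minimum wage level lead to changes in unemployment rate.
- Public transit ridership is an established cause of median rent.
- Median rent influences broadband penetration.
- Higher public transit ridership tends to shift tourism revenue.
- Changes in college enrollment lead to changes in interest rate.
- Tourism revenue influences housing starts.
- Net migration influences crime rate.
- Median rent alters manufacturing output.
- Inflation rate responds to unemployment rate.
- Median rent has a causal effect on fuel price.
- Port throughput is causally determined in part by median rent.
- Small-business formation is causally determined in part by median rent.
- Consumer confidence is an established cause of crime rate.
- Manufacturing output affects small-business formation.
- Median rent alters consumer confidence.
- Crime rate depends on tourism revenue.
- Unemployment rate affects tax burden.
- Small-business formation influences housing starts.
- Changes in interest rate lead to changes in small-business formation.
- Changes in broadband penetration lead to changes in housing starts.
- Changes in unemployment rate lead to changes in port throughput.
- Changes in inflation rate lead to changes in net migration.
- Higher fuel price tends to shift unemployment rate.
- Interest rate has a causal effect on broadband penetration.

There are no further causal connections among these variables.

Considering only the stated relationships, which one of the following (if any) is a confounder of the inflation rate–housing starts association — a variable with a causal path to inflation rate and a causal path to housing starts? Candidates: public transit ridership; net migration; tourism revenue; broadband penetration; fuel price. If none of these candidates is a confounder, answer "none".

Public transit ridership causes inflation rate (public transit ridership → median rent → fuel price → unemployment rate → inflation rate) and also causes housing starts (public transit ridership → tourism revenue → housing starts); it is a common cause of both.
Each of the other candidates lacks a causal path to at least one of inflation rate and housing starts, so they do not confound the relationship.

public transit ridership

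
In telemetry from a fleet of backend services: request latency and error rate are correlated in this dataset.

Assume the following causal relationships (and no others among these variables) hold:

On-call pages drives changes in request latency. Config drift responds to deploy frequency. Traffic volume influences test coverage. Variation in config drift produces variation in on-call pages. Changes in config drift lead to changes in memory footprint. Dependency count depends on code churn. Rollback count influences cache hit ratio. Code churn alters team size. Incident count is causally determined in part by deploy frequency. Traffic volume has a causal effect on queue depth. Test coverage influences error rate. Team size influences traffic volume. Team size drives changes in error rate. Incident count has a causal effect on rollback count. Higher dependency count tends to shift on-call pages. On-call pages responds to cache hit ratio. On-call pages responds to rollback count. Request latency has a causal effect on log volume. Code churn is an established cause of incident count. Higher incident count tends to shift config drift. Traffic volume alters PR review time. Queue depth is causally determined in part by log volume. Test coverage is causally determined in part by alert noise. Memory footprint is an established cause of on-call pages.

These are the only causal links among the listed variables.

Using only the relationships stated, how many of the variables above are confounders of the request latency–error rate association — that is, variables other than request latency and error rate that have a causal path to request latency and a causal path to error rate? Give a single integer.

1

The common causes are: code churn (to request latency via code churn → dependency count → on-call pages → request latency; to error rate via code churn → team size → error rate).
Every other variable lacks a causal path to at least one of request latency and error rate.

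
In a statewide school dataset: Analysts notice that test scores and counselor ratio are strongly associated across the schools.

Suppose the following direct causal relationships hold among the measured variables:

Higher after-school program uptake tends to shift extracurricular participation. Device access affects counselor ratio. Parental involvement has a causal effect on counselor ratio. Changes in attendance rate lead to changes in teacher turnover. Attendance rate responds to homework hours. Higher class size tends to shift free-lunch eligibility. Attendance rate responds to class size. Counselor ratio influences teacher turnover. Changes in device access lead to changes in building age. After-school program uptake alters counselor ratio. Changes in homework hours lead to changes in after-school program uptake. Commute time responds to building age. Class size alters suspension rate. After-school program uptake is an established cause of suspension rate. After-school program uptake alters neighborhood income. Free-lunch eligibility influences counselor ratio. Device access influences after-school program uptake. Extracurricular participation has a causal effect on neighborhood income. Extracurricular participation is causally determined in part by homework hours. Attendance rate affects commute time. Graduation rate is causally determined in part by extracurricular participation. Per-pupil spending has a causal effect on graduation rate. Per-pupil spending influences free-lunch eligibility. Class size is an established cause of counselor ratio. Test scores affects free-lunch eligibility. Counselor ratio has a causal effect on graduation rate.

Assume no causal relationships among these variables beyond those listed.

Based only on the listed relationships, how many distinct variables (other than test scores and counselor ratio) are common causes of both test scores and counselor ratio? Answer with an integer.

No listed variable has a causal path to both test scores and counselor ratio, so there are no common causes.

0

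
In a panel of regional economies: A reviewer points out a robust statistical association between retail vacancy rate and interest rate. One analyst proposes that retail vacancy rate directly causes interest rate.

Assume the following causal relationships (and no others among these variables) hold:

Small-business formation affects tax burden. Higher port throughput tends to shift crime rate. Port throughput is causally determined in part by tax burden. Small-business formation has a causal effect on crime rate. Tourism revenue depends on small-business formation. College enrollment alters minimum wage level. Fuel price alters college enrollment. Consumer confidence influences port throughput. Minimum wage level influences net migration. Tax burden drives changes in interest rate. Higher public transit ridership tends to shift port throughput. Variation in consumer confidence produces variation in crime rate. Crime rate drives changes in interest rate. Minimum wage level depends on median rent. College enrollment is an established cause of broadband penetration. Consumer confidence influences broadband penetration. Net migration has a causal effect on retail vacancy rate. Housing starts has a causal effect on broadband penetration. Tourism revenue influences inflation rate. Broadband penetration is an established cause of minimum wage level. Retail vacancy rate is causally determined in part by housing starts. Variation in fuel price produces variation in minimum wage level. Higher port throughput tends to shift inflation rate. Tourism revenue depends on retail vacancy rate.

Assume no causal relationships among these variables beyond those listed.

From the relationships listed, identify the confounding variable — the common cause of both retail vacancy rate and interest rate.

consumer confidence

Consumer confidence has a causal path to retail vacancy rate (consumer confidence → broadband penetration → minimum wage level → net migration → retail vacancy rate) and a separate causal path to interest rate (consumer confidence → crime rate → interest rate), so it is a common cause of both.
No stated relationship gives retail vacancy rate a causal route to interest rate, so the correlation is explained by the shared upstream cause rather than a direct effect.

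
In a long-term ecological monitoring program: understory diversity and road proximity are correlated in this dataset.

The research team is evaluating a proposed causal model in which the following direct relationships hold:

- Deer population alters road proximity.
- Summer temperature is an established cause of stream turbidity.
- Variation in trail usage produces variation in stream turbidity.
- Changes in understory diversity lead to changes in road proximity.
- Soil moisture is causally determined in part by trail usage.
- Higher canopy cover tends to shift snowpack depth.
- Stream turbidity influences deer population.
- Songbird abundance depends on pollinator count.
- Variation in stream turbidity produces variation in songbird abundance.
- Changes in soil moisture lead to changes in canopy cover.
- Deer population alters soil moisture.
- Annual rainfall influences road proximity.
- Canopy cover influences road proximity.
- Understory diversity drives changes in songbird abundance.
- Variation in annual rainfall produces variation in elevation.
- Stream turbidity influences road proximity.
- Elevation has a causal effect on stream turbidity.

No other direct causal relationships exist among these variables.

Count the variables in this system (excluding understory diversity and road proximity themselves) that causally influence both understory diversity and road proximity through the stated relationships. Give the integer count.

No listed variable has a causal path to both understory diversity and road proximity, so there are no common causes.

0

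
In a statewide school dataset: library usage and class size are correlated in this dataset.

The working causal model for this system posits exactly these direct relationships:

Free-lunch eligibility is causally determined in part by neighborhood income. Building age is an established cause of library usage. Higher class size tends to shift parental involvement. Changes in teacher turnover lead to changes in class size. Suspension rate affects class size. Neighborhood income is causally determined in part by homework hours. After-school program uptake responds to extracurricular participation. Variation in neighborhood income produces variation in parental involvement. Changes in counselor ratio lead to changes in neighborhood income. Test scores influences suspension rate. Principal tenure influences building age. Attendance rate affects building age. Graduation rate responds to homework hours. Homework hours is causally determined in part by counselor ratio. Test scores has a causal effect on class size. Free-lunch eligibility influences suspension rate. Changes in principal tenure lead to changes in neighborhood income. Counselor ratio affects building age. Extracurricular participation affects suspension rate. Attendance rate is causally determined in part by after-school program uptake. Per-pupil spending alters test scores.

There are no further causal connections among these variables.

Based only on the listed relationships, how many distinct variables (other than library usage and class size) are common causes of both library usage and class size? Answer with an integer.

3

The common causes are: counselor ratio (to library usage via counselor ratio → building age → library usage; to class size via counselor ratio → neighborhood income → free-lunch eligibility → suspension rate → class size); extracurricular participation (to library usage via extracurricular participation → after-school program uptake → attendance rate → building age → library usage; to class size via extracurricular participation → suspension rate → class size); principal tenure (to library usage via principal tenure → building age → library usage; to class size via principal tenure → neighborhood income → free-lunch eligibility → suspension rate → class size).
Every other variable lacks a causal path to at least one of library usage and class size.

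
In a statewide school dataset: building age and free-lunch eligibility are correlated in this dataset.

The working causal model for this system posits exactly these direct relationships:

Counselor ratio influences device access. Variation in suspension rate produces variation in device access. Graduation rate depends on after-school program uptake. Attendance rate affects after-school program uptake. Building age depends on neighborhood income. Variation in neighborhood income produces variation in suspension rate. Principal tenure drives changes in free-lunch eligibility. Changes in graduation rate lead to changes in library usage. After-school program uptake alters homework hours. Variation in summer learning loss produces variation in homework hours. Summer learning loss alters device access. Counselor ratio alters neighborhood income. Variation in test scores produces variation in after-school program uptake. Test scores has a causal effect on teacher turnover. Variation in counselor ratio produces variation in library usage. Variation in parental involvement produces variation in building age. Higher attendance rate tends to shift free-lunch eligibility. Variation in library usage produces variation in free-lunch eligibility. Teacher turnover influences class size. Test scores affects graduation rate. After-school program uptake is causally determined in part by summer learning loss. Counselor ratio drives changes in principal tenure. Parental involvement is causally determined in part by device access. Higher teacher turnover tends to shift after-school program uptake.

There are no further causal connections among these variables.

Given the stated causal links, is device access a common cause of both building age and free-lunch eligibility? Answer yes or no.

Device access has no stated causal path to free-lunch eligibility. A confounder must cause both variables, so device access does not qualify.

no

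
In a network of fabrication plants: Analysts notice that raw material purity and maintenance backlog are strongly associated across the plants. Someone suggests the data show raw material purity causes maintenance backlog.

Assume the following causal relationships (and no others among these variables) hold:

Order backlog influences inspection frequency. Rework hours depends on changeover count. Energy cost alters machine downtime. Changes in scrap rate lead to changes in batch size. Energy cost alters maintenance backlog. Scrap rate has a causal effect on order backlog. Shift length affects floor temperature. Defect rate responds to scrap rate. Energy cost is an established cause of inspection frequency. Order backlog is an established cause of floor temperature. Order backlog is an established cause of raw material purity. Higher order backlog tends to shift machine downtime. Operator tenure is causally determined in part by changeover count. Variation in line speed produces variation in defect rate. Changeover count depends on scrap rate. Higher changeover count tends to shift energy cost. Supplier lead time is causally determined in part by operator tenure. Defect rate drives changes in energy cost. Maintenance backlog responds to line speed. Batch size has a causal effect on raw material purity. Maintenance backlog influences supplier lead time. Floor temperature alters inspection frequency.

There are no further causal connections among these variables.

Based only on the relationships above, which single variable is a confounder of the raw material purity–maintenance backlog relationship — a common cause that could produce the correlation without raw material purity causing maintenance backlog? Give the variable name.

Scrap rate has a causal path to raw material purity (scrap rate → order backlog → raw material purity) and a separate causal path to maintenance backlog (scrap rate → changeover count → energy cost → maintenance backlog), so it is a common cause of both.
No stated relationship gives raw material purity a causal route to maintenance backlog, so the correlation is explained by the shared upstream cause rather than a direct effect.

scrap rate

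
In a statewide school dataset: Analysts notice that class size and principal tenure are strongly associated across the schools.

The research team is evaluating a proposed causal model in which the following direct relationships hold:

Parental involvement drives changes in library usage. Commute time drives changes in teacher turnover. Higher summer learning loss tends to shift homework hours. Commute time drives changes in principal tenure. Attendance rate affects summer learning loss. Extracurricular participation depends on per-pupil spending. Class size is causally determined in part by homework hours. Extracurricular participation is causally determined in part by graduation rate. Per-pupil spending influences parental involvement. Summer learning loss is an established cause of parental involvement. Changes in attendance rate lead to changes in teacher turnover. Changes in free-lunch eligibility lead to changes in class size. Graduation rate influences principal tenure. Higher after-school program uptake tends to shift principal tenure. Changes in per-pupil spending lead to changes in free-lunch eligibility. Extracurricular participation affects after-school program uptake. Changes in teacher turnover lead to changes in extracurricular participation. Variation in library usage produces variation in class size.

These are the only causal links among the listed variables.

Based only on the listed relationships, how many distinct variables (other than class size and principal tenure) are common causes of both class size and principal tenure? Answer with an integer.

The common causes are: attendance rate (to class size via attendance rate → summer learning loss → homework hours → class size; to principal tenure via attendance rate → teacher turnover → extracurricular participation → after-school program uptake → principal tenure); per-pupil spending (to class size via per-pupil spending → free-lunch eligibility → class size; to principal tenure via per-pupil spending → extracurricular participation → after-school program uptake → principal tenure).
Every other variable lacks a causal path to at least one of class size and principal tenure.

2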